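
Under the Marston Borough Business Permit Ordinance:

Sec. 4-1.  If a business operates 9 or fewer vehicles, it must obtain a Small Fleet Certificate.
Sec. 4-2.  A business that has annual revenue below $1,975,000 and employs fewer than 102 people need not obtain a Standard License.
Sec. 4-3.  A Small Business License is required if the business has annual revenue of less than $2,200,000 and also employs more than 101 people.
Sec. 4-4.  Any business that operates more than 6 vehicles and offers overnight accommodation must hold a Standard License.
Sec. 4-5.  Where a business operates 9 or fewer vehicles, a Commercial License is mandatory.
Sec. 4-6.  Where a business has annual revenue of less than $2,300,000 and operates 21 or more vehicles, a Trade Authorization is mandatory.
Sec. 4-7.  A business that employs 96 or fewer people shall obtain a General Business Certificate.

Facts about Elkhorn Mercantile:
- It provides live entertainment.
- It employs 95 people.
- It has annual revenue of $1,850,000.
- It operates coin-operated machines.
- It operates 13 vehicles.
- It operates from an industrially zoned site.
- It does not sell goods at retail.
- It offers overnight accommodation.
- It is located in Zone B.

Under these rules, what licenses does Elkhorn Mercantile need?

General Business Certificate

Sec. 4-1. vehicles 13 > 9 → Small Fleet Certificate not required.
Sec. 4-2. revenue $1,850,000 < $1,975,000; employees 95 < 102 → exempt from Standard License.
Sec. 4-3. revenue $1,850,000 < $2,200,000; employees 95 ≤ 101 → Small Business License not required.
Sec. 4-4. vehicles 13 > 6; offers overnight accommodation → Standard License required.
Sec. 4-5. vehicles 13 > 9 → Commercial License not required.
Sec. 4-6. revenue $1,850,000 < $2,300,000; vehicles 13 < 21 → Trade Authorization not required.
Sec. 4-7. employees 95 ≤ 96 → General Business Certificate required.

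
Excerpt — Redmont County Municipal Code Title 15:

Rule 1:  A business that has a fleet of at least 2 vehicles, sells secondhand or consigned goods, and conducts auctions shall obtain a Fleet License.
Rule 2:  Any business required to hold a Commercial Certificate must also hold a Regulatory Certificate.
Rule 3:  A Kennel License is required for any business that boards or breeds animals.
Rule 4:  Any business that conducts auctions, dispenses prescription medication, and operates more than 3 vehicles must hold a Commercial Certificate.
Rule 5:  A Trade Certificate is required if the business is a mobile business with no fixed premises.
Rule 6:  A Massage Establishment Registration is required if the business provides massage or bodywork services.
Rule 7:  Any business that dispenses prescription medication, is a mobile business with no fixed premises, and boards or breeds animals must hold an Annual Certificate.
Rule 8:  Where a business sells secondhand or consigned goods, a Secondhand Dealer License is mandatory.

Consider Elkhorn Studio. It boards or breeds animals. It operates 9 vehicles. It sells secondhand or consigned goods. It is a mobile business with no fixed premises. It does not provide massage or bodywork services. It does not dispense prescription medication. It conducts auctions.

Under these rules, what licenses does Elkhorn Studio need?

Rule 1: vehicles 9 ≥ 2; sells secondhand or consigned goods; conducts auctions → Fleet License required.
Rule 2: Commercial Certificate is not required → no effect.
Rule 3: boards or breeds animals → Kennel License required.
Rule 4: conducts auctions; does not dispense prescription medication; vehicles 9 > 3 → Commercial Certificate not required.
Rule 5: is a mobile business with no fixed premises → Trade Certificate required.
Rule 6: does not provide massage or bodywork services → Massage Establishment Registration not required.
Rule 7: does not dispense prescription medication; is a mobile business with no fixed premises; boards or breeds animals → Annual Certificate not required.
Rule 8: sells secondhand or consigned goods → Secondhand Dealer License required.

Fleet License, Kennel License, Secondhand Dealer License, Trade Certificate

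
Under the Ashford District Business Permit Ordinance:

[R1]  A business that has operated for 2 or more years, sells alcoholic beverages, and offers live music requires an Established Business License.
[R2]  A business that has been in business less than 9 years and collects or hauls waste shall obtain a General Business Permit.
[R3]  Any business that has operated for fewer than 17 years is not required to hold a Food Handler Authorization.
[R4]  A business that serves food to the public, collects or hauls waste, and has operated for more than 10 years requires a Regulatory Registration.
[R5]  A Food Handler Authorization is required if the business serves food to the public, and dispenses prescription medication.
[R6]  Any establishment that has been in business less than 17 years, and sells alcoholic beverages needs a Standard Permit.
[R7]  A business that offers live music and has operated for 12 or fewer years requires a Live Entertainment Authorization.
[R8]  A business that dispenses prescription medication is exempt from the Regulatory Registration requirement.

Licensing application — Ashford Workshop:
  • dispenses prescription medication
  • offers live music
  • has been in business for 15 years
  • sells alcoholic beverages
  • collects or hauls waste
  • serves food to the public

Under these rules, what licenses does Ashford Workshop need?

[R1] years in business 15 ≥ 2; sells alcoholic beverages; offers live music → Established Business License required.
[R2] years in business 15 ≥ 9; collects or hauls waste → General Business Permit not required.
[R3] years in business 15 < 17 → exempt from Food Handler Authorization.
[R4] serves food to the public; collects or hauls waste; years in business 15 > 10 → Regulatory Registration required.
[R5] serves food to the public; dispenses prescription medication → Food Handler Authorization required.
[R6] years in business 15 < 17; sells alcoholic beverages → Standard Permit required.
[R7] offers live music; years in business 15 > 12 → Live Entertainment Authorization not required.
[R8] dispenses prescription medication → exempt from Regulatory Registration.

Established Business License, Standard Permit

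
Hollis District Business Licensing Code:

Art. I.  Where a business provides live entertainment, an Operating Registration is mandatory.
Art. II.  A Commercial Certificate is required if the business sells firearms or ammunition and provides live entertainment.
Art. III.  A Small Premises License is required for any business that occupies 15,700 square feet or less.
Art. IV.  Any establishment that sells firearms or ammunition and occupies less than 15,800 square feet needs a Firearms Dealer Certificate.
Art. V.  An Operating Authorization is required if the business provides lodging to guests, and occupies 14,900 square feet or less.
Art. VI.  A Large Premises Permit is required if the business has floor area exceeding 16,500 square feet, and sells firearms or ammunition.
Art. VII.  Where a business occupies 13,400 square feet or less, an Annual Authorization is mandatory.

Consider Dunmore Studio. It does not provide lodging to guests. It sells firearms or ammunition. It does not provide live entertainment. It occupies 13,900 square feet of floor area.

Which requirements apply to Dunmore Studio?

Firearms Dealer Certificate, Small Premises License

Art. I. does not provide live entertainment → Operating Registration not required.
Art. II. sells firearms or ammunition; does not provide live entertainment → Commercial Certificate not required.
Art. III. floor area 13,900 square feet ≤ 15,700 square feet → Small Premises License required.
Art. IV. sells firearms or ammunition; floor area 13,900 square feet < 15,800 square feet → Firearms Dealer Certificate required.
Art. V. does not provide lodging to guests; floor area 13,900 square feet ≤ 14,900 square feet → Operating Authorization not required.
Art. VI. floor area 13,900 square feet ≤ 16,500 square feet; sells firearms or ammunition → Large Premises Permit not required.
Art. VII. floor area 13,900 square feet > 13,400 square feet → Annual Authorization not required.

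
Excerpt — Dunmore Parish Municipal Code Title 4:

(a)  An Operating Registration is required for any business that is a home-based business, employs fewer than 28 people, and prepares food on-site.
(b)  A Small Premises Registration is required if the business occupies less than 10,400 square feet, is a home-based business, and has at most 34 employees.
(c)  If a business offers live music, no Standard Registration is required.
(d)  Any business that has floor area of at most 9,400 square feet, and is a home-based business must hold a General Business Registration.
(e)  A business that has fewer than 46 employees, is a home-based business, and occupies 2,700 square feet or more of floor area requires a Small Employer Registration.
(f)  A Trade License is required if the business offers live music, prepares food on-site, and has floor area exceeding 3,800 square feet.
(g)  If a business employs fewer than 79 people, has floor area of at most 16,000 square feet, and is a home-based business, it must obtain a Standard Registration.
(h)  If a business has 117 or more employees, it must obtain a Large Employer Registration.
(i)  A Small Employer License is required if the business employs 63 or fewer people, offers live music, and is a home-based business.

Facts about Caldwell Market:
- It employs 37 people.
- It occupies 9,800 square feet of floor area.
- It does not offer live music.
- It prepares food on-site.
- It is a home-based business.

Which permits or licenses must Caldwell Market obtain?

Small Employer Registration, Standard Registration

(a) is a home-based business; employees 37 ≥ 28; prepares food on-site → Operating Registration not required.
(b) floor area 9,800 square feet < 10,400 square feet; is a home-based business; employees 37 > 34 → Small Premises Registration not required.
(c) does not offer live music → Standard Registration exemption does not apply.
(d) floor area 9,800 square feet > 9,400 square feet; is a home-based business → General Business Registration not required.
(e) employees 37 < 46; is a home-based business; floor area 9,800 square feet ≥ 2,700 square feet → Small Employer Registration required.
(f) does not offer live music; prepares food on-site; floor area 9,800 square feet > 3,800 square feet → Trade License not required.
(g) employees 37 < 79; floor area 9,800 square feet ≤ 16,000 square feet; is a home-based business → Standard Registration required.
(h) employees 37 < 117 → Large Employer Registration not required.
(i) employees 37 ≤ 63; does not offer live music; is a home-based business → Small Employer License not required.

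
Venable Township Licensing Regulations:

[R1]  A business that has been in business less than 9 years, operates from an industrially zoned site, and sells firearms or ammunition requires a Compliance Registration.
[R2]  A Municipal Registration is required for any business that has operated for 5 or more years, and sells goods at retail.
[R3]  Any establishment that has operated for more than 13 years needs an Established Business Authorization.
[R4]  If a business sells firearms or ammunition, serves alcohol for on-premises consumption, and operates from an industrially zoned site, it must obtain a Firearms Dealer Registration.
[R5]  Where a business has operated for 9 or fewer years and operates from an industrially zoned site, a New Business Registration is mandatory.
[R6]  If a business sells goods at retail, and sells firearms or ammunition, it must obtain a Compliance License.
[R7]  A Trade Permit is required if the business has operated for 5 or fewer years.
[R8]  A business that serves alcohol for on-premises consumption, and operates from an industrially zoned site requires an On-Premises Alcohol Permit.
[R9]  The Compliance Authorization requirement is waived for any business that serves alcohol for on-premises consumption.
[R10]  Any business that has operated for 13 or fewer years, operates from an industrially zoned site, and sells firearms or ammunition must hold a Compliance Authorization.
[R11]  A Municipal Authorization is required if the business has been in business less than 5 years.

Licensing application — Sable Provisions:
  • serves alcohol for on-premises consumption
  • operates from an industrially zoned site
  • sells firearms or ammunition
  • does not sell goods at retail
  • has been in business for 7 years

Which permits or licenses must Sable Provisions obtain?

[R1] years in business 7 < 9; operates from an industrially zoned site; sells firearms or ammunition → Compliance Registration required.
[R2] years in business 7 ≥ 5; does not sell goods at retail → Municipal Registration not required.
[R3] years in business 7 ≤ 13 → Established Business Authorization not required.
[R4] sells firearms or ammunition; serves alcohol for on-premises consumption; operates from an industrially zoned site → Firearms Dealer Registration required.
[R5] years in business 7 ≤ 9; operates from an industrially zoned site → New Business Registration required.
[R6] does not sell goods at retail; sells firearms or ammunition → Compliance License not required.
[R7] years in business 7 > 5 → Trade Permit not required.
[R8] serves alcohol for on-premises consumption; operates from an industrially zoned site → On-Premises Alcohol Permit required.
[R9] serves alcohol for on-premises consumption → exempt from Compliance Authorization.
[R10] years in business 7 ≤ 13; operates from an industrially zoned site; sells firearms or ammunition → Compliance Authorization required.
[R11] years in business 7 ≥ 5 → Municipal Authorization not required.

Compliance Registration, Firearms Dealer Registration, New Business Registration, On-Premises Alcohol Permit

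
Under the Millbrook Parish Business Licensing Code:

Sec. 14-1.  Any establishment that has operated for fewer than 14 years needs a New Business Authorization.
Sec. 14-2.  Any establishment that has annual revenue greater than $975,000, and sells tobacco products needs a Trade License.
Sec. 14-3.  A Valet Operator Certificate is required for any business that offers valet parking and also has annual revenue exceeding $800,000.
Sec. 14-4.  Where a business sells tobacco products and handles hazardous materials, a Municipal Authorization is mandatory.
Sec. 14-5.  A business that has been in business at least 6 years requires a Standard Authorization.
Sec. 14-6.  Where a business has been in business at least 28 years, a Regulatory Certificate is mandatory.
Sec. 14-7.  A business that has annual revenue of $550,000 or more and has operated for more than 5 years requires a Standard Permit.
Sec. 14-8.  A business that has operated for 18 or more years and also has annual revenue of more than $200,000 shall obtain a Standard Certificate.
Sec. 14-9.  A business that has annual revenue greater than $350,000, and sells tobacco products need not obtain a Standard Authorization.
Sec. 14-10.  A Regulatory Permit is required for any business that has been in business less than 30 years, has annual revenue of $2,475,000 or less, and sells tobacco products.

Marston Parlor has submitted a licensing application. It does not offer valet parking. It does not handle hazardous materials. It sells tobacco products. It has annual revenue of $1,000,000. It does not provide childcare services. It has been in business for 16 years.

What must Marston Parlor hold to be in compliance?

Regulatory Permit, Standard Permit, Trade License

Sec. 14-1. years in business 16 ≥ 14 → New Business Authorization not required.
Sec. 14-2. revenue $1,000,000 > $975,000; sells tobacco products → Trade License required.
Sec. 14-3. does not offer valet parking; revenue $1,000,000 > $800,000 → Valet Operator Certificate not required.
Sec. 14-4. sells tobacco products; does not handle hazardous materials → Municipal Authorization not required.
Sec. 14-5. years in business 16 ≥ 6 → Standard Authorization required.
Sec. 14-6. years in business 16 < 28 → Regulatory Certificate not required.
Sec. 14-7. revenue $1,000,000 ≥ $550,000; years in business 16 > 5 → Standard Permit required.
Sec. 14-8. years in business 16 < 18; revenue $1,000,000 > $200,000 → Standard Certificate not required.
Sec. 14-9. revenue $1,000,000 > $350,000; sells tobacco products → exempt from Standard Authorization.
Sec. 14-10. years in business 16 < 30; revenue $1,000,000 ≤ $2,475,000; sells tobacco products → Regulatory Permit required.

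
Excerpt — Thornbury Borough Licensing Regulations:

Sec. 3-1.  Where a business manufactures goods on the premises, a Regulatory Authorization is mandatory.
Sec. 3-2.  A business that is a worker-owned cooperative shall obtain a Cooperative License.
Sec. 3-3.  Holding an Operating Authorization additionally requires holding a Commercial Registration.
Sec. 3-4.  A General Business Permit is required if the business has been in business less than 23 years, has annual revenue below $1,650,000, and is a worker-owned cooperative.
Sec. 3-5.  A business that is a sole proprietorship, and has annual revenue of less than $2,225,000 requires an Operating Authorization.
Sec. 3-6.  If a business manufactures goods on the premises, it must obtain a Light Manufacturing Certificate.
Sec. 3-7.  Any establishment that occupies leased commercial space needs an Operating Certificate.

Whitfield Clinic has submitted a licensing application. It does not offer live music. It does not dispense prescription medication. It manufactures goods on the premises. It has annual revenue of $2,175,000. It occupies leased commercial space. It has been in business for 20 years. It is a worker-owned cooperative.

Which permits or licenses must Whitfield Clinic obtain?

Cooperative License, Light Manufacturing Certificate, Operating Certificate, Regulatory Authorization

Sec. 3-1. manufactures goods on the premises → Regulatory Authorization required.
Sec. 3-2. is a worker-owned cooperative → Cooperative License required.
Sec. 3-3. Operating Authorization is not required → no effect.
Sec. 3-4. years in business 20 < 23; revenue $2,175,000 ≥ $1,650,000; is a worker-owned cooperative → General Business Permit not required.
Sec. 3-5. is a worker-owned cooperative (not: is a sole proprietorship); revenue $2,175,000 < $2,225,000 → Operating Authorization not required.
Sec. 3-6. manufactures goods on the premises → Light Manufacturing Certificate required.
Sec. 3-7. occupies leased commercial space → Operating Certificate required.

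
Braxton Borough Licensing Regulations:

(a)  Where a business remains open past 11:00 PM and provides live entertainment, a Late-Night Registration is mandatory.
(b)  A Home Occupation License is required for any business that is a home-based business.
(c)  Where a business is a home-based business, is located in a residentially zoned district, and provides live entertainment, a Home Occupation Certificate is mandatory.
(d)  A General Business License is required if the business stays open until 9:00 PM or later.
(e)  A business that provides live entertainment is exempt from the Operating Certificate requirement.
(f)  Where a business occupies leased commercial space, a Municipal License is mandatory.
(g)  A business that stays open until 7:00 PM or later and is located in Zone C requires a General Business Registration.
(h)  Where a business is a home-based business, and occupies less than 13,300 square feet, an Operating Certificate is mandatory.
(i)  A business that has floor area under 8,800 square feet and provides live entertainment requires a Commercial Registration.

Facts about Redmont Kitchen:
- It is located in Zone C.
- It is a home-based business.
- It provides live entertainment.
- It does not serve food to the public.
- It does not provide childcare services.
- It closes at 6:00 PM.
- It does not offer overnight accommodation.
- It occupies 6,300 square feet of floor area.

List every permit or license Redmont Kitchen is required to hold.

(a) closes 6:00 PM, at/before 11:00 PM; provides live entertainment → Late-Night Registration not required.
(b) is a home-based business → Home Occupation License required.
(c) is a home-based business; is located in Zone C (not: is located in a residentially zoned district); provides live entertainment → Home Occupation Certificate not required.
(d) closes 6:00 PM, at/before 9:00 PM → General Business License not required.
(e) provides live entertainment → exempt from Operating Certificate.
(f) is a home-based business (not: occupies leased commercial space) → Municipal License not required.
(g) closes 6:00 PM, at/before 7:00 PM; is located in Zone C → General Business Registration not required.
(h) is a home-based business; floor area 6,300 square feet < 13,300 square feet → Operating Certificate required.
(i) floor area 6,300 square feet < 8,800 square feet; provides live entertainment → Commercial Registration required.

Commercial Registration, Home Occupation License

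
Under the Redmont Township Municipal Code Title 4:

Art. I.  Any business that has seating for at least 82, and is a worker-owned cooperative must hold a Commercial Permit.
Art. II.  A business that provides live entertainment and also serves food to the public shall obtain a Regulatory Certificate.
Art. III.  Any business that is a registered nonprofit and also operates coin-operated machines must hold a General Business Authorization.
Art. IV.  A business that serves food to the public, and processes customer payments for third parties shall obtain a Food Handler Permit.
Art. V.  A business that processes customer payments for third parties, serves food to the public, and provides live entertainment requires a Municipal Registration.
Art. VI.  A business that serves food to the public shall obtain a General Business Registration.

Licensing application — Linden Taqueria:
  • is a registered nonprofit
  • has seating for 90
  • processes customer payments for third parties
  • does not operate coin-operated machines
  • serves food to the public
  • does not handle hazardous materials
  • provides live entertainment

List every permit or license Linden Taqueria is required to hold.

Food Handler Permit, General Business Registration, Municipal Registration, Regulatory Certificate

Art. I. seating 90 ≥ 82; is a registered nonprofit (not: is a worker-owned cooperative) → Commercial Permit not required.
Art. II. provides live entertainment; serves food to the public → Regulatory Certificate required.
Art. III. is a registered nonprofit; does not operate coin-operated machines → General Business Authorization not required.
Art. IV. serves food to the public; processes customer payments for third parties → Food Handler Permit required.
Art. V. processes customer payments for third parties; serves food to the public; provides live entertainment → Municipal Registration required.
Art. VI. serves food to the public → General Business Registration required.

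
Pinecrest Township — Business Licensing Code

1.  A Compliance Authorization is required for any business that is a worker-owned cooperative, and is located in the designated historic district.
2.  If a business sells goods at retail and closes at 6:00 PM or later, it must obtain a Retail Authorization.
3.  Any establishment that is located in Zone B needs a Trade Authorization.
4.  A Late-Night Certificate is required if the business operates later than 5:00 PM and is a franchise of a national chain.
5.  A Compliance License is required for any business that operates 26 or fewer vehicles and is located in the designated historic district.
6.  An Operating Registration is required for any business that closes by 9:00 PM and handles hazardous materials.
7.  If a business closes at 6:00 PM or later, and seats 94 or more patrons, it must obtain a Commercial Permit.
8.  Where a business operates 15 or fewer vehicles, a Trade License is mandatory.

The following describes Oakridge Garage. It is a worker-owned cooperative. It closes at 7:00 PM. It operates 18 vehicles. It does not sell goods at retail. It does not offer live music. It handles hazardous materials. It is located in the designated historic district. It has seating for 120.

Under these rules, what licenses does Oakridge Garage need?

1. is a worker-owned cooperative; is located in the designated historic district → Compliance Authorization required.
2. does not sell goods at retail; closes 7:00 PM, after 6:00 PM → Retail Authorization not required.
3. is located in the designated historic district (not: is located in Zone B) → Trade Authorization not required.
4. closes 7:00 PM, after 5:00 PM; is a worker-owned cooperative (not: is a franchise of a national chain) → Late-Night Certificate not required.
5. vehicles 18 ≤ 26; is located in the designated historic district → Compliance License required.
6. closes 7:00 PM, at/before 9:00 PM; handles hazardous materials → Operating Registration required.
7. closes 7:00 PM, after 6:00 PM; seating 120 ≥ 94 → Commercial Permit required.
8. vehicles 18 > 15 → Trade License not required.

Commercial Permit, Compliance Authorization, Compliance License, Operating Registration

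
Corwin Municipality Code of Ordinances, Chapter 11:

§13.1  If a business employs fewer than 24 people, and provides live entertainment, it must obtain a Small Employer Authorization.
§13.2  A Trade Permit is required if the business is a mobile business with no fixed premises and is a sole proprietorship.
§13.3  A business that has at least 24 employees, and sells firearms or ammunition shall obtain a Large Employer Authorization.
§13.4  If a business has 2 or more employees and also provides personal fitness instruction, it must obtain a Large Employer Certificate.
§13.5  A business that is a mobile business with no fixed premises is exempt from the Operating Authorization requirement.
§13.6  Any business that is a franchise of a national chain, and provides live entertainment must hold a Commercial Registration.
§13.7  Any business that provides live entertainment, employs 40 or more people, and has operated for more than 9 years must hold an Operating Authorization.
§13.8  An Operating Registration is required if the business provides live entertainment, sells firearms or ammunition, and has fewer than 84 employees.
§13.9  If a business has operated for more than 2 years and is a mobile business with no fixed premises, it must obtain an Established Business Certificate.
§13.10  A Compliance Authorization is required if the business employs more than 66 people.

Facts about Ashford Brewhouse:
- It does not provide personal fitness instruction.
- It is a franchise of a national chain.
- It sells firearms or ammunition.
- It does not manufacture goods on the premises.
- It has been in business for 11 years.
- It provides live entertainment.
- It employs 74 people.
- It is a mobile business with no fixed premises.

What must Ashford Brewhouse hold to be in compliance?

Commercial Registration, Compliance Authorization, Established Business Certificate, Large Employer Authorization, Operating Registration

§13.1 employees 74 ≥ 24; provides live entertainment → Small Employer Authorization not required.
§13.2 is a mobile business with no fixed premises; is a franchise of a national chain (not: is a sole proprietorship) → Trade Permit not required.
§13.3 employees 74 ≥ 24; sells firearms or ammunition → Large Employer Authorization required.
§13.4 employees 74 ≥ 2; does not provide personal fitness instruction → Large Employer Certificate not required.
§13.5 is a mobile business with no fixed premises → exempt from Operating Authorization.
§13.6 is a franchise of a national chain; provides live entertainment → Commercial Registration required.
§13.7 provides live entertainment; employees 74 ≥ 40; years in business 11 > 9 → Operating Authorization required.
§13.8 provides live entertainment; sells firearms or ammunition; employees 74 < 84 → Operating Registration required.
§13.9 years in business 11 > 2; is a mobile business with no fixed premises → Established Business Certificate required.
§13.10 employees 74 > 66 → Compliance Authorization required.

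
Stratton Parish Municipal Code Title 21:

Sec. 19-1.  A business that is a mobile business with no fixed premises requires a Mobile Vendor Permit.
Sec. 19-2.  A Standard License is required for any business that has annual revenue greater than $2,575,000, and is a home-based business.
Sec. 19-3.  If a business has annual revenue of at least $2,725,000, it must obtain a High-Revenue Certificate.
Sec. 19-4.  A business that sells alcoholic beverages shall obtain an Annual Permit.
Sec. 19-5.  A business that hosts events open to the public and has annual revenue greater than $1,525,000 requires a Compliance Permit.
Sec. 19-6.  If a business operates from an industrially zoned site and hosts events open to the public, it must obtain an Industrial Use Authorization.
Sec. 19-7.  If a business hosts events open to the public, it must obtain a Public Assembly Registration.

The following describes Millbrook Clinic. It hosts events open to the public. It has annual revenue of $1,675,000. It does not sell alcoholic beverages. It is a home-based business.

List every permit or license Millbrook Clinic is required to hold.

Compliance Permit, Public Assembly Registration

Sec. 19-1. is a home-based business (not: is a mobile business with no fixed premises) → Mobile Vendor Permit not required.
Sec. 19-2. revenue $1,675,000 ≤ $2,575,000; is a home-based business → Standard License not required.
Sec. 19-3. revenue $1,675,000 < $2,725,000 → High-Revenue Certificate not required.
Sec. 19-4. does not sell alcoholic beverages → Annual Permit not required.
Sec. 19-5. hosts events open to the public; revenue $1,675,000 > $1,525,000 → Compliance Permit required.
Sec. 19-6. is a home-based business (not: operates from an industrially zoned site); hosts events open to the public → Industrial Use Authorization not required.
Sec. 19-7. hosts events open to the public → Public Assembly Registration required.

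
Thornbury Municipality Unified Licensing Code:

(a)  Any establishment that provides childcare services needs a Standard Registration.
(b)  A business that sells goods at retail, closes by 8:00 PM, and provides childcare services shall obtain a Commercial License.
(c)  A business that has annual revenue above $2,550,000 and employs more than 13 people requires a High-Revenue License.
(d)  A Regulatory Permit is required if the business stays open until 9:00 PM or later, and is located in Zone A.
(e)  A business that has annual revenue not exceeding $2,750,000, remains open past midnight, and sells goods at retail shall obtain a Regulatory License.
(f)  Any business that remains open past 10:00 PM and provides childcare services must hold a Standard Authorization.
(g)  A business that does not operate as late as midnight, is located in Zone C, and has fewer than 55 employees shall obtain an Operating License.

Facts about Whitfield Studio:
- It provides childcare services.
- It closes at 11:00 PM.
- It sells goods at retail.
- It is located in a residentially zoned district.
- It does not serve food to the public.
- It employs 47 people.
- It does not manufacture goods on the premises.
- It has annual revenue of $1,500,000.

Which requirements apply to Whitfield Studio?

(a) provides childcare services → Standard Registration required.
(b) sells goods at retail; closes 11:00 PM, after 8:00 PM; provides childcare services → Commercial License not required.
(c) revenue $1,500,000 ≤ $2,550,000; employees 47 > 13 → High-Revenue License not required.
(d) closes 11:00 PM, after 9:00 PM; is located in a residentially zoned district (not: is located in Zone A) → Regulatory Permit not required.
(e) revenue $1,500,000 ≤ $2,750,000; closes 11:00 PM, at/before midnight; sells goods at retail → Regulatory License not required.
(f) closes 11:00 PM, after 10:00 PM; provides childcare services → Standard Authorization required.
(g) closes 11:00 PM, at/before midnight; is located in a residentially zoned district (not: is located in Zone C); employees 47 < 55 → Operating License not required.

Standard Authorization, Standard Registration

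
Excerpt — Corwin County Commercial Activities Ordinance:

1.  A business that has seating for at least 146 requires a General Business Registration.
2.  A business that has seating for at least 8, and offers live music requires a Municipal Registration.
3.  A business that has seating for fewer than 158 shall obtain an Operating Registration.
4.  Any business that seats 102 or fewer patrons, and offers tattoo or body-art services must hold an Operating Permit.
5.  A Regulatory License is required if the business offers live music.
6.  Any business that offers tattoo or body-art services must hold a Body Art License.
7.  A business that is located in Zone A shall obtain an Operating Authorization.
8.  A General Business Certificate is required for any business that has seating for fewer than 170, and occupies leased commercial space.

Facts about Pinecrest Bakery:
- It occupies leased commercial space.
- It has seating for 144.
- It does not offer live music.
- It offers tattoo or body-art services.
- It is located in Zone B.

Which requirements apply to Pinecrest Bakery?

1. seating 144 < 146 → General Business Registration not required.
2. seating 144 ≥ 8; does not offer live music → Municipal Registration not required.
3. seating 144 < 158 → Operating Registration required.
4. seating 144 > 102; offers tattoo or body-art services → Operating Permit not required.
5. does not offer live music → Regulatory License not required.
6. offers tattoo or body-art services → Body Art License required.
7. is located in Zone B (not: is located in Zone A) → Operating Authorization not required.
8. seating 144 < 170; occupies leased commercial space → General Business Certificate required.

Body Art License, General Business Certificate, Operating Registration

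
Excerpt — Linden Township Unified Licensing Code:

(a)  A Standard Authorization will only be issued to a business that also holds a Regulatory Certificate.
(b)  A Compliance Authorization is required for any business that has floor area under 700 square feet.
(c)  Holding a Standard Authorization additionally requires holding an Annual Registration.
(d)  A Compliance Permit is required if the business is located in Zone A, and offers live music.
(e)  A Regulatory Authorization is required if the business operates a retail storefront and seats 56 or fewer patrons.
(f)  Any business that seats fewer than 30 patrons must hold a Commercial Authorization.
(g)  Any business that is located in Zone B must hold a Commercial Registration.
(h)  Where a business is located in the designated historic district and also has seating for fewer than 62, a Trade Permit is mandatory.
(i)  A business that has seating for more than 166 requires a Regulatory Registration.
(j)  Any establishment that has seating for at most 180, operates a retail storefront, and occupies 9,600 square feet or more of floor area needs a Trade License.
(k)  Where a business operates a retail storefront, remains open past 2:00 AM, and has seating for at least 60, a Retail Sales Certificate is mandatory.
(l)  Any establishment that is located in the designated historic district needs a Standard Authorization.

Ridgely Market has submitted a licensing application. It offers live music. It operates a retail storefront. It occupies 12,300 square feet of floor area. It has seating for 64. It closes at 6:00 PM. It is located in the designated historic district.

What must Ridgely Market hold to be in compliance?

Annual Registration, Regulatory Certificate, Standard Authorization, Trade License

(a) Standard Authorization is required → Regulatory Certificate also required.
(b) floor area 12,300 square feet ≥ 700 square feet → Compliance Authorization not required.
(c) Standard Authorization is required → Annual Registration also required.
(d) is located in the designated historic district (not: is located in Zone A); offers live music → Compliance Permit not required.
(e) operates a retail storefront; seating 64 > 56 → Regulatory Authorization not required.
(f) seating 64 ≥ 30 → Commercial Authorization not required.
(g) is located in the designated historic district (not: is located in Zone B) → Commercial Registration not required.
(h) is located in the designated historic district; seating 64 ≥ 62 → Trade Permit not required.
(i) seating 64 ≤ 166 → Regulatory Registration not required.
(j) seating 64 ≤ 180; operates a retail storefront; floor area 12,300 square feet ≥ 9,600 square feet → Trade License required.
(k) operates a retail storefront; closes 6:00 PM, at/before 2:00 AM; seating 64 ≥ 60 → Retail Sales Certificate not required.
(l) is located in the designated historic district → Standard Authorization required.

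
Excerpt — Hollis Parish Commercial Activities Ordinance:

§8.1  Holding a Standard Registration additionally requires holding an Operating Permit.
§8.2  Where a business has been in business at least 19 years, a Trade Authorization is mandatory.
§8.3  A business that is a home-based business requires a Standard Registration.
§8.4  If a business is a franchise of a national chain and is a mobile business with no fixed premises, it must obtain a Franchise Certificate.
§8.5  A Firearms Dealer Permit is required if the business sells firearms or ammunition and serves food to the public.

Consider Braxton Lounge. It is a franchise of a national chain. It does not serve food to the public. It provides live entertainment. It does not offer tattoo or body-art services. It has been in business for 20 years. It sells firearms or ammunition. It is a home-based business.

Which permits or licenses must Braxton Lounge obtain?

Operating Permit, Standard Registration, Trade Authorization

§8.1 Standard Registration is required → Operating Permit also required.
§8.2 years in business 20 ≥ 19 → Trade Authorization required.
§8.3 is a home-based business → Standard Registration required.
§8.4 is a franchise of a national chain; is a home-based business (not: is a mobile business with no fixed premises) → Franchise Certificate not required.
§8.5 sells firearms or ammunition; does not serve food to the public → Firearms Dealer Permit not required.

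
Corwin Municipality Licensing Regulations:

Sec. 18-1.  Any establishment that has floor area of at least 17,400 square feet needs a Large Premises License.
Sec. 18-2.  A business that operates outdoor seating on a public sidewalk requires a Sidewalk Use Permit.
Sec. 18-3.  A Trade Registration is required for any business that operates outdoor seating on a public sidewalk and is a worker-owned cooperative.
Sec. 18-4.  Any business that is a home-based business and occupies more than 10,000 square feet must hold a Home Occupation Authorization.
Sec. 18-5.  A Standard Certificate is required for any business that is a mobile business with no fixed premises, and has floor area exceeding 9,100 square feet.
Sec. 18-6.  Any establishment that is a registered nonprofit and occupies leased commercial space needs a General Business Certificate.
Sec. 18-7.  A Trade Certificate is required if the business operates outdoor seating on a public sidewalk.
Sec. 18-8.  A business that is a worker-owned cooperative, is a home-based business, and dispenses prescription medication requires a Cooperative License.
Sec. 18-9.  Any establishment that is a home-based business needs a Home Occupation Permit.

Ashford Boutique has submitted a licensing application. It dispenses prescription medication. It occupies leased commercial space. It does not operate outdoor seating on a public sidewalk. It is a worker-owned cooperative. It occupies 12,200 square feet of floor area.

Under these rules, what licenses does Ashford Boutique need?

Sec. 18-1. floor area 12,200 square feet < 17,400 square feet → Large Premises License not required.
Sec. 18-2. does not operate outdoor seating on a public sidewalk → Sidewalk Use Permit not required.
Sec. 18-3. does not operate outdoor seating on a public sidewalk; is a worker-owned cooperative → Trade Registration not required.
Sec. 18-4. occupies leased commercial space (not: is a home-based business); floor area 12,200 square feet > 10,000 square feet → Home Occupation Authorization not required.
Sec. 18-5. occupies leased commercial space (not: is a mobile business with no fixed premises); floor area 12,200 square feet > 9,100 square feet → Standard Certificate not required.
Sec. 18-6. is a worker-owned cooperative (not: is a registered nonprofit); occupies leased commercial space → General Business Certificate not required.
Sec. 18-7. does not operate outdoor seating on a public sidewalk → Trade Certificate not required.
Sec. 18-8. is a worker-owned cooperative; occupies leased commercial space (not: is a home-based business); dispenses prescription medication → Cooperative License not required.
Sec. 18-9. occupies leased commercial space (not: is a home-based business) → Home Occupation Permit not required.

None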